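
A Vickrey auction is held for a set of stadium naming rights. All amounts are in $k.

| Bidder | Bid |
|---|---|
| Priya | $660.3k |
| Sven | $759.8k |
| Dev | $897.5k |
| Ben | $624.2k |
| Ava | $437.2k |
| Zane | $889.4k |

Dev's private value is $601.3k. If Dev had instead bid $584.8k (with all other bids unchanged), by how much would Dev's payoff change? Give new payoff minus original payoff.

$288.1k

The highest bid among the other bidders is $889.4k; Dev's bid doesn't change that.
Original bid $897.5k: Dev is highest, pays the top rival bid $889.4k; payoff $601.3k − $889.4k = −$288.1k.
Alternative bid $584.8k: Dev is not highest (top rival bid is $889.4k); payoff $0k.
Change in payoff = $0k − (−$288.1k) = $288.1k.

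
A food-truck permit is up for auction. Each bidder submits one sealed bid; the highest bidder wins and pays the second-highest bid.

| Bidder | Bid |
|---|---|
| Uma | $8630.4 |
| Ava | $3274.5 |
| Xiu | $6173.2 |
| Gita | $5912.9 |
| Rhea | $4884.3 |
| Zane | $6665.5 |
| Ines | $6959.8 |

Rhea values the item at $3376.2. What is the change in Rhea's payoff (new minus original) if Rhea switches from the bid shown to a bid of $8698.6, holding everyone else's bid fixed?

−$5254.2

The highest bid among the other bidders is $8630.4; Rhea's bid doesn't change that.
Original bid $4884.3: Rhea is not highest (top rival bid is $8630.4); payoff $0.
Alternative bid $8698.6: Rhea is highest, pays the top rival bid $8630.4; payoff $3376.2 − $8630.4 = −$5254.2.
Change in payoff = −$5254.2 − ($0) = −$5254.2.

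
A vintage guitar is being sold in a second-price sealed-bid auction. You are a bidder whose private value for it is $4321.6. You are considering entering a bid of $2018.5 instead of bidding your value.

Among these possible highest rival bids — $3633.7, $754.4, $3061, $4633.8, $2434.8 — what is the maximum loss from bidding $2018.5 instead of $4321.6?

$1886.8

$3633.7: truthful gives $687.9, deviation gives $0 → loss $687.9.
$754.4: same outcome either way → loss $0.
$3061: truthful gives $1260.6, deviation gives $0 → loss $1260.6.
$4633.8: same outcome either way → loss $0.
$2434.8: truthful gives $1886.8, deviation gives $0 → loss $1886.8.
Maximum loss: $1886.8.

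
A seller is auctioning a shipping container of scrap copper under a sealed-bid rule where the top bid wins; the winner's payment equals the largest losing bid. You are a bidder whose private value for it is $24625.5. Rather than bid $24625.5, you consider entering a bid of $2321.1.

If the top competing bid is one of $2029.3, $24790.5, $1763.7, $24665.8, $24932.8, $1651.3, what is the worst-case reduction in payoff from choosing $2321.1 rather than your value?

$2029.3: same outcome either way → loss $0.
$24790.5: same outcome either way → loss $0.
$1763.7: same outcome either way → loss $0.
$24665.8: same outcome either way → loss $0.
$24932.8: same outcome either way → loss $0.
$1651.3: same outcome either way → loss $0.
Maximum loss: $0.

$0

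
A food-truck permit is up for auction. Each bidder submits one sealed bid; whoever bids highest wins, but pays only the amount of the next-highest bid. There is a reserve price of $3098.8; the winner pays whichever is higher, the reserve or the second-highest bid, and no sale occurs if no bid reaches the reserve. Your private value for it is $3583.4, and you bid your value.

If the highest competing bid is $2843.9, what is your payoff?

Your bid $3583.4 is the highest and exceeds the reserve.
Price = max(second-highest bid, reserve) = max($2843.9, $3098.8) = $3098.8.
Payoff = $3583.4 − $3098.8 = $484.6.

$484.6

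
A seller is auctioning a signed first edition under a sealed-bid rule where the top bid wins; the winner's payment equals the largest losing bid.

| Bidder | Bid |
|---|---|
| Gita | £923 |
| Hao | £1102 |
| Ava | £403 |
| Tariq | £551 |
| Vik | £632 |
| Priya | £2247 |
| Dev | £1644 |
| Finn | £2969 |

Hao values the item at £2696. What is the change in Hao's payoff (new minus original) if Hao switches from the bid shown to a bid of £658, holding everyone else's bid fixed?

The highest bid among the other bidders is £2969; Hao's bid doesn't change that.
Original bid £1102: Hao is not highest (top rival bid is £2969); payoff £0.
Alternative bid £658: Hao is not highest (top rival bid is £2969); payoff £0.
Change in payoff = £0 − (£0) = £0.

£0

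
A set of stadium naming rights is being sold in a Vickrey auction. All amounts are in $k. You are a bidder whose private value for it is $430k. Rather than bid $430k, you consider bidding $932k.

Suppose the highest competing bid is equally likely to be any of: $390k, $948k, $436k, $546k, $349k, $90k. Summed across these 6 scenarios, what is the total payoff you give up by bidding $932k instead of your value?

$122k

The deviation costs you only when the competing bid falls strictly between $430k and $932k; elsewhere both bids give the same outcome.
$390k: outcomes coincide → loss $0k.
$948k: outcomes coincide → loss $0k.
$436k: truthful payoff $0k, deviation payoff −$6k → loss $6k.
$546k: truthful payoff $0k, deviation payoff −$116k → loss $116k.
$349k: outcomes coincide → loss $0k.
$90k: outcomes coincide → loss $0k.
Total loss = $6k + $116k = $122k.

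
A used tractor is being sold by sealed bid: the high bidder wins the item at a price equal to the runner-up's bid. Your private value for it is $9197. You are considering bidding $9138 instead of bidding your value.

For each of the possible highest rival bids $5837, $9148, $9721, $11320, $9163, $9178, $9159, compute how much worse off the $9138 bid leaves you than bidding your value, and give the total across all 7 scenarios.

The deviation costs you only when the competing bid falls strictly between $9138 and $9197; elsewhere both bids give the same outcome.
$5837: outcomes coincide → loss $0.
$9148: truthful payoff $49, deviation payoff $0 → loss $49.
$9721: outcomes coincide → loss $0.
$11320: outcomes coincide → loss $0.
$9163: truthful payoff $34, deviation payoff $0 → loss $34.
$9178: truthful payoff $19, deviation payoff $0 → loss $19.
$9159: truthful payoff $38, deviation payoff $0 → loss $38.
Total loss = $49 + $34 + $19 + $38 = $140.

$140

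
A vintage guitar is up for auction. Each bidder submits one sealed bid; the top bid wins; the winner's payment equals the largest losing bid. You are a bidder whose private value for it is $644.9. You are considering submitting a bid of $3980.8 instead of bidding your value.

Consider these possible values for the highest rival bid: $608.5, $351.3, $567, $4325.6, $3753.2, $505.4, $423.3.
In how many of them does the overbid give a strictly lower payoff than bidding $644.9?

The deviation hurts exactly when the highest competing bid lies strictly between $644.9 and $3980.8 — overbidding then wins at a price above your value.
$608.5: below both → same outcome either way.
$351.3: below both → same outcome either way.
$567: below both → same outcome either way.
$4325.6: above both → same outcome either way.
$3753.2: inside the interval → strictly worse (loss $3108.3).
$505.4: below both → same outcome either way.
$423.3: below both → same outcome either way.
Count: 1.

1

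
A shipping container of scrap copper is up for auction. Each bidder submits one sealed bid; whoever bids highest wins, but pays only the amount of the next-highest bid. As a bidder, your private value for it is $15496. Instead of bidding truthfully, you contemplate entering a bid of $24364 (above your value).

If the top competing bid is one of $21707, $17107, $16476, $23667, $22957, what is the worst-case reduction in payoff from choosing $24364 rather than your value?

$21707: truthful gives $0, deviation gives −$6211 → loss $6211.
$17107: truthful gives $0, deviation gives −$1611 → loss $1611.
$16476: truthful gives $0, deviation gives −$980 → loss $980.
$23667: truthful gives $0, deviation gives −$8171 → loss $8171.
$22957: truthful gives $0, deviation gives −$7461 → loss $7461.
Maximum loss: $8171.

$8171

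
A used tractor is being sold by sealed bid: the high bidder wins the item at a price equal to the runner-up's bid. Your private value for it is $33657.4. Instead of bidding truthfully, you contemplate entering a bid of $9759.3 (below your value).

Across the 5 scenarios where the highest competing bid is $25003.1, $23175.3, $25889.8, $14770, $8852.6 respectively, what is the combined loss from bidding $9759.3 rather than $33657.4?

The deviation costs you only when the competing bid falls strictly between $9759.3 and $33657.4; elsewhere both bids give the same outcome.
$25003.1: truthful payoff $8654.3, deviation payoff $0 → loss $8654.3.
$23175.3: truthful payoff $10482.1, deviation payoff $0 → loss $10482.1.
$25889.8: truthful payoff $7767.6, deviation payoff $0 → loss $7767.6.
$14770: truthful payoff $18887.4, deviation payoff $0 → loss $18887.4.
$8852.6: outcomes coincide → loss $0.
Total loss = $8654.3 + $10482.1 + $7767.6 + $18887.4 = $45791.4.
Truthful bidding weakly dominates here: raising your bid can only win items priced above your value, and lowering it can only forfeit items priced below.

$45791.4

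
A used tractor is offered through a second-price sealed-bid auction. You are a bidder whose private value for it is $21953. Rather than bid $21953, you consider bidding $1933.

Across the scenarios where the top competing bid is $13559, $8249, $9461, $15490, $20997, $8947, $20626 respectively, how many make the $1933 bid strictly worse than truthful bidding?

The deviation hurts exactly when the highest competing bid lies strictly between $1933 and $21953 — underbidding then forfeits a profitable win.
$13559: inside the interval → strictly worse (loss $8394).
$8249: inside the interval → strictly worse (loss $13704).
$9461: inside the interval → strictly worse (loss $12492).
$15490: inside the interval → strictly worse (loss $6463).
$20997: inside the interval → strictly worse (loss $956).
$8947: inside the interval → strictly worse (loss $13006).
$20626: inside the interval → strictly worse (loss $1327).
Count: 7.

7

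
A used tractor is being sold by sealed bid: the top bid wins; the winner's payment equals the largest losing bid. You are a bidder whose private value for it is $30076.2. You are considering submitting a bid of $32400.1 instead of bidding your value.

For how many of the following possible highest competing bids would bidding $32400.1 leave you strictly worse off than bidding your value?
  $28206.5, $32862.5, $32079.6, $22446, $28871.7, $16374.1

1

The deviation hurts exactly when the highest competing bid lies strictly between $30076.2 and $32400.1 — overbidding then wins at a price above your value.
$28206.5: below both → same outcome either way.
$32862.5: above both → same outcome either way.
$32079.6: inside the interval → strictly worse (loss $2003.4).
$22446: below both → same outcome either way.
$28871.7: below both → same outcome either way.
$16374.1: below both → same outcome either way.
Count: 1.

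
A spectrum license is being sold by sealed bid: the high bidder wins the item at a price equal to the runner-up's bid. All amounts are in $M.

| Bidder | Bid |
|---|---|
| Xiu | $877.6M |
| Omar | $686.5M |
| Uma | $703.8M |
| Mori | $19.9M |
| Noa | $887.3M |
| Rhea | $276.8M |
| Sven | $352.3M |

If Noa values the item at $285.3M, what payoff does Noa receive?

Highest bid: Noa at $887.3M, so Noa wins.
Second-highest bid: Xiu at $877.6M — that is the price the winner pays.
Noa's payoff = value − price = $285.3M − $877.6M = −$592.3M.

−$592.3M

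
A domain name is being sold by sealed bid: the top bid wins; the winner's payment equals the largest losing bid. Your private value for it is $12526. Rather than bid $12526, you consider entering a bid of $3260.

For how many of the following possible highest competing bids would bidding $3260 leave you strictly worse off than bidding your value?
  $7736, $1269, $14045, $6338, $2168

2

The deviation hurts exactly when the highest competing bid lies strictly between $3260 and $12526 — underbidding then forfeits a profitable win.
$7736: inside the interval → strictly worse (loss $4790).
$1269: below both → same outcome either way.
$14045: above both → same outcome either way.
$6338: inside the interval → strictly worse (loss $6188).
$2168: below both → same outcome either way.
Count: 2.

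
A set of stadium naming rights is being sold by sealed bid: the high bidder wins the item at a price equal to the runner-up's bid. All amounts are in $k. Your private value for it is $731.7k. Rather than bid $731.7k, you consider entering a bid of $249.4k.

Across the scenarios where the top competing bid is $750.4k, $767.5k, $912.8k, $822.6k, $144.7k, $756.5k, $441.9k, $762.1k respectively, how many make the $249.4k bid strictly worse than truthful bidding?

The deviation hurts exactly when the highest competing bid lies strictly between $249.4k and $731.7k — underbidding then forfeits a profitable win.
$750.4k: above both → same outcome either way.
$767.5k: above both → same outcome either way.
$912.8k: above both → same outcome either way.
$822.6k: above both → same outcome either way.
$144.7k: below both → same outcome either way.
$756.5k: above both → same outcome either way.
$441.9k: inside the interval → strictly worse (loss $289.8k).
$762.1k: above both → same outcome either way.
Count: 1.

1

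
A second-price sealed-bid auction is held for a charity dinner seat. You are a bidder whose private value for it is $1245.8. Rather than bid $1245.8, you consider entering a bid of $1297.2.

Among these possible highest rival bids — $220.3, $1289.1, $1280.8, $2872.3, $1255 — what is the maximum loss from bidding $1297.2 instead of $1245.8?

$220.3: same outcome either way → loss $0.
$1289.1: truthful gives $0, deviation gives −$43.3 → loss $43.3.
$1280.8: truthful gives $0, deviation gives −$35 → loss $35.
$2872.3: same outcome either way → loss $0.
$1255: truthful gives $0, deviation gives −$9.2 → loss $9.2.
Maximum loss: $43.3.

$43.3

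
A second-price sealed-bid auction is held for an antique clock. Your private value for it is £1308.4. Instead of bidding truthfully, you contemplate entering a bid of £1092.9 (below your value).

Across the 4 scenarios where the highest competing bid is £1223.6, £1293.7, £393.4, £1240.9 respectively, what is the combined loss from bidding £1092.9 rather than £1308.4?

The deviation costs you only when the competing bid falls strictly between £1092.9 and £1308.4; elsewhere both bids give the same outcome.
£1223.6: truthful payoff £84.8, deviation payoff £0 → loss £84.8.
£1293.7: truthful payoff £14.7, deviation payoff £0 → loss £14.7.
£393.4: outcomes coincide → loss £0.
£1240.9: truthful payoff £67.5, deviation payoff £0 → loss £67.5.
Total loss = £84.8 + £14.7 + £67.5 = £167.

£167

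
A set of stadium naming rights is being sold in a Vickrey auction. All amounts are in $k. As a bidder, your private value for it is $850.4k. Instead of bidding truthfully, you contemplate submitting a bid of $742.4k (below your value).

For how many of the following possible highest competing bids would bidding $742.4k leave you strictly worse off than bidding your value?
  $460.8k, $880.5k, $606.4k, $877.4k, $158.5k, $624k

0

The deviation hurts exactly when the highest competing bid lies strictly between $742.4k and $850.4k — underbidding then forfeits a profitable win.
$460.8k: below both → same outcome either way.
$880.5k: above both → same outcome either way.
$606.4k: below both → same outcome either way.
$877.4k: above both → same outcome either way.
$158.5k: below both → same outcome either way.
$624k: below both → same outcome either way.
Count: 0.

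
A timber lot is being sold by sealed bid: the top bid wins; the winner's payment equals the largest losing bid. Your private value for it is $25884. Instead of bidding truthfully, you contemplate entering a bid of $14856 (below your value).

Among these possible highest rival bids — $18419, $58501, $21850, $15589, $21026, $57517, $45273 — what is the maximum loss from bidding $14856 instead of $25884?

$10295

$18419: truthful gives $7465, deviation gives $0 → loss $7465.
$58501: same outcome either way → loss $0.
$21850: truthful gives $4034, deviation gives $0 → loss $4034.
$15589: truthful gives $10295, deviation gives $0 → loss $10295.
$21026: truthful gives $4858, deviation gives $0 → loss $4858.
$57517: same outcome either way → loss $0.
$45273: same outcome either way → loss $0.
Maximum loss: $10295.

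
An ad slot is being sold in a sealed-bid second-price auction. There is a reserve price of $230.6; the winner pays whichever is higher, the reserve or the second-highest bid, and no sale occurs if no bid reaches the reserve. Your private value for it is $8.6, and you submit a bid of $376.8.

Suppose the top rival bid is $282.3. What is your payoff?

Your bid $376.8 is the highest and exceeds the reserve.
Price = max(second-highest bid, reserve) = max($282.3, $230.6) = $282.3.
Payoff = $8.6 − $282.3 = −$273.7.

−$273.7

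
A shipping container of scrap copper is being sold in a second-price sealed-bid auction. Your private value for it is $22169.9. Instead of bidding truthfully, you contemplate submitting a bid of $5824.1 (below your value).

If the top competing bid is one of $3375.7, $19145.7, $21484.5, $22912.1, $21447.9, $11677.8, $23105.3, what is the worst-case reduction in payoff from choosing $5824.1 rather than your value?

$10492.1

$3375.7: same outcome either way → loss $0.
$19145.7: truthful gives $3024.2, deviation gives $0 → loss $3024.2.
$21484.5: truthful gives $685.4, deviation gives $0 → loss $685.4.
$22912.1: same outcome either way → loss $0.
$21447.9: truthful gives $722, deviation gives $0 → loss $722.
$11677.8: truthful gives $10492.1, deviation gives $0 → loss $10492.1.
$23105.3: same outcome either way → loss $0.
Maximum loss: $10492.1.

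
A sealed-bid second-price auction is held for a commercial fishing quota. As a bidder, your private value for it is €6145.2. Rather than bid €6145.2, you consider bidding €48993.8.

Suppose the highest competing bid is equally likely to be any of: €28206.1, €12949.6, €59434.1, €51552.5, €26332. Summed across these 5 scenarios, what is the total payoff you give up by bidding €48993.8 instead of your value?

The deviation costs you only when the competing bid falls strictly between €6145.2 and €48993.8; elsewhere both bids give the same outcome.
€28206.1: truthful payoff €0, deviation payoff −€22060.9 → loss €22060.9.
€12949.6: truthful payoff €0, deviation payoff −€6804.4 → loss €6804.4.
€59434.1: outcomes coincide → loss €0.
€51552.5: outcomes coincide → loss €0.
€26332: truthful payoff €0, deviation payoff −€20186.8 → loss €20186.8.
Total loss = €22060.9 + €6804.4 + €20186.8 = €49052.1.

€49052.1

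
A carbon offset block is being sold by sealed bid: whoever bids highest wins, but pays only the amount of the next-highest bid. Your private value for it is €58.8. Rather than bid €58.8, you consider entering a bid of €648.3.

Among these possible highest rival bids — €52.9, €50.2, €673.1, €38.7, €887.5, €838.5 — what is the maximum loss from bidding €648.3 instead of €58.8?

€0

€52.9: same outcome either way → loss €0.
€50.2: same outcome either way → loss €0.
€673.1: same outcome either way → loss €0.
€38.7: same outcome either way → loss €0.
€887.5: same outcome either way → loss €0.
€838.5: same outcome either way → loss €0.
Maximum loss: €0.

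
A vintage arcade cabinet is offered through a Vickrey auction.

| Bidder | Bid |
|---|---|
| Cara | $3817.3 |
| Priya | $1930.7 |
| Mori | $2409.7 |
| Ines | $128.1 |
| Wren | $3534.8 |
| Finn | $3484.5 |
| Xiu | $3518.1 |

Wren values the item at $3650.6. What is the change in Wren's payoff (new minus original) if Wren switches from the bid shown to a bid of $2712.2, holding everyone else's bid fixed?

$0

The highest bid among the other bidders is $3817.3; Wren's bid doesn't change that.
Original bid $3534.8: Wren is not highest (top rival bid is $3817.3); payoff $0.
Alternative bid $2712.2: Wren is not highest (top rival bid is $3817.3); payoff $0.
Change in payoff = $0 − ($0) = $0.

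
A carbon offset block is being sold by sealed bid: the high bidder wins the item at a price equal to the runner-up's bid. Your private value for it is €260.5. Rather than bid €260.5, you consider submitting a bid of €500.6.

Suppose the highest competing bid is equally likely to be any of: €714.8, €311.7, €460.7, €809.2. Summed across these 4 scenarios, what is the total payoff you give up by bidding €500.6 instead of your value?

The deviation costs you only when the competing bid falls strictly between €260.5 and €500.6; elsewhere both bids give the same outcome.
€714.8: outcomes coincide → loss €0.
€311.7: truthful payoff €0, deviation payoff −€51.2 → loss €51.2.
€460.7: truthful payoff €0, deviation payoff −€200.2 → loss €200.2.
€809.2: outcomes coincide → loss €0.
Total loss = €51.2 + €200.2 = €251.4.

€251.4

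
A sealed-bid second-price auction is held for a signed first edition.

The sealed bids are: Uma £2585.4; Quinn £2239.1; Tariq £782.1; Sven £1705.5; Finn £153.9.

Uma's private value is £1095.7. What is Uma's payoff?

−£1143.4

Highest bid: Uma at £2585.4, so Uma wins.
Second-highest bid: Quinn at £2239.1 — that is the price the winner pays.
Uma's payoff = value − price = £1095.7 − £2239.1 = −£1143.4.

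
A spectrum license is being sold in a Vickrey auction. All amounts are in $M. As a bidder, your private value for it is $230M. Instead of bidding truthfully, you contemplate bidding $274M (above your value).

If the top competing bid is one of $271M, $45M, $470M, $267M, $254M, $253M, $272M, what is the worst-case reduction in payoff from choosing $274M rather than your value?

$42M

$271M: truthful gives $0M, deviation gives −$41M → loss $41M.
$45M: same outcome either way → loss $0M.
$470M: same outcome either way → loss $0M.
$267M: truthful gives $0M, deviation gives −$37M → loss $37M.
$254M: truthful gives $0M, deviation gives −$24M → loss $24M.
$253M: truthful gives $0M, deviation gives −$23M → loss $23M.
$272M: truthful gives $0M, deviation gives −$42M → loss $42M.
Maximum loss: $42M.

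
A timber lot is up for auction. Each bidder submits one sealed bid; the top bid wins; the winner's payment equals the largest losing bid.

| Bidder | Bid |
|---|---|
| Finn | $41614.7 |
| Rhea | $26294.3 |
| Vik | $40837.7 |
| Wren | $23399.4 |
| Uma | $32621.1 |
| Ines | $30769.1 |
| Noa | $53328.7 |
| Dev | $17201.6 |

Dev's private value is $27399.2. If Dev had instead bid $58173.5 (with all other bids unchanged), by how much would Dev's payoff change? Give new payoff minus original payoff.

−$25929.5

The highest bid among the other bidders is $53328.7; Dev's bid doesn't change that.
Original bid $17201.6: Dev is not highest (top rival bid is $53328.7); payoff $0.
Alternative bid $58173.5: Dev is highest, pays the top rival bid $53328.7; payoff $27399.2 − $53328.7 = −$25929.5.
Change in payoff = −$25929.5 − ($0) = −$25929.5.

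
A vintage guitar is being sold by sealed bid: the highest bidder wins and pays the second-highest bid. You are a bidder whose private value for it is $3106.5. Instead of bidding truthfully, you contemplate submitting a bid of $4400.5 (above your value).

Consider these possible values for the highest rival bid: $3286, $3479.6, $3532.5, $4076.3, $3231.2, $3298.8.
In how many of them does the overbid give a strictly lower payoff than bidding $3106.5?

6

The deviation hurts exactly when the highest competing bid lies strictly between $3106.5 and $4400.5 — overbidding then wins at a price above your value.
$3286: inside the interval → strictly worse (loss $179.5).
$3479.6: inside the interval → strictly worse (loss $373.1).
$3532.5: inside the interval → strictly worse (loss $426).
$4076.3: inside the interval → strictly worse (loss $969.8).
$3231.2: inside the interval → strictly worse (loss $124.7).
$3298.8: inside the interval → strictly worse (loss $192.3).
Count: 6.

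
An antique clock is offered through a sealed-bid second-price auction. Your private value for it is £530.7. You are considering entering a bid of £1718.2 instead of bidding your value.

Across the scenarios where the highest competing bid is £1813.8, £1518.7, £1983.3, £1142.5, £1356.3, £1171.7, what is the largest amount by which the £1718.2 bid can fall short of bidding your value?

£988

£1813.8: same outcome either way → loss £0.
£1518.7: truthful gives £0, deviation gives −£988 → loss £988.
£1983.3: same outcome either way → loss £0.
£1142.5: truthful gives £0, deviation gives −£611.8 → loss £611.8.
£1356.3: truthful gives £0, deviation gives −£825.6 → loss £825.6.
£1171.7: truthful gives £0, deviation gives −£641 → loss £641.
Maximum loss: £988.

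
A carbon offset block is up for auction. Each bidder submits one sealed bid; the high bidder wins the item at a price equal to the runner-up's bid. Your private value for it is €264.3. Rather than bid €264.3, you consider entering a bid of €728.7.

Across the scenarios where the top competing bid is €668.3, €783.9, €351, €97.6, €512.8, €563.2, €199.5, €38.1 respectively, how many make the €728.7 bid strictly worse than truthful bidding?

4

The deviation hurts exactly when the highest competing bid lies strictly between €264.3 and €728.7 — overbidding then wins at a price above your value.
€668.3: inside the interval → strictly worse (loss €404).
€783.9: above both → same outcome either way.
€351: inside the interval → strictly worse (loss €86.7).
€97.6: below both → same outcome either way.
€512.8: inside the interval → strictly worse (loss €248.5).
€563.2: inside the interval → strictly worse (loss €298.9).
€199.5: below both → same outcome either way.
€38.1: below both → same outcome either way.
Count: 4.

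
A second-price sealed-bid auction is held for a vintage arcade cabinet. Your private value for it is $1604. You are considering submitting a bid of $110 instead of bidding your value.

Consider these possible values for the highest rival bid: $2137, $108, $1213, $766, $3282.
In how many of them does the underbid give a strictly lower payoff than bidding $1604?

The deviation hurts exactly when the highest competing bid lies strictly between $110 and $1604 — underbidding then forfeits a profitable win.
$2137: above both → same outcome either way.
$108: below both → same outcome either way.
$1213: inside the interval → strictly worse (loss $391).
$766: inside the interval → strictly worse (loss $838).
$3282: above both → same outcome either way.
Count: 2.

2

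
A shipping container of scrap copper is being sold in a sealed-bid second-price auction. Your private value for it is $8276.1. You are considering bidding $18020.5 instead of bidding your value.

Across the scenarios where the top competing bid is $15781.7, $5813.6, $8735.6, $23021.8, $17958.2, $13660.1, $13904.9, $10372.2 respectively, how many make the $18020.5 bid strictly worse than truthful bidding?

The deviation hurts exactly when the highest competing bid lies strictly between $8276.1 and $18020.5 — overbidding then wins at a price above your value.
$15781.7: inside the interval → strictly worse (loss $7505.6).
$5813.6: below both → same outcome either way.
$8735.6: inside the interval → strictly worse (loss $459.5).
$23021.8: above both → same outcome either way.
$17958.2: inside the interval → strictly worse (loss $9682.1).
$13660.1: inside the interval → strictly worse (loss $5384).
$13904.9: inside the interval → strictly worse (loss $5628.8).
$10372.2: inside the interval → strictly worse (loss $2096.1).
Count: 6.

6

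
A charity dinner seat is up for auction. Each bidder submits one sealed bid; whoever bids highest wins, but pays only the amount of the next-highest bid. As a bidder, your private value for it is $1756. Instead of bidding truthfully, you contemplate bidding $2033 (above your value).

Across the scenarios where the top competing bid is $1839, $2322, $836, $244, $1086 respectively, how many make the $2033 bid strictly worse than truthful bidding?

1

The deviation hurts exactly when the highest competing bid lies strictly between $1756 and $2033 — overbidding then wins at a price above your value.
$1839: inside the interval → strictly worse (loss $83).
$2322: above both → same outcome either way.
$836: below both → same outcome either way.
$244: below both → same outcome either way.
$1086: below both → same outcome either way.
Count: 1.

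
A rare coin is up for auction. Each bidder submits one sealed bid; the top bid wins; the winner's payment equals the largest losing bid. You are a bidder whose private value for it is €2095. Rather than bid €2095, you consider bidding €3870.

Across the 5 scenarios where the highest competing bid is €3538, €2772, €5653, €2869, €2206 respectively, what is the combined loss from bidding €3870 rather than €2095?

€3005

The deviation costs you only when the competing bid falls strictly between €2095 and €3870; elsewhere both bids give the same outcome.
€3538: truthful payoff €0, deviation payoff −€1443 → loss €1443.
€2772: truthful payoff €0, deviation payoff −€677 → loss €677.
€5653: outcomes coincide → loss €0.
€2869: truthful payoff €0, deviation payoff −€774 → loss €774.
€2206: truthful payoff €0, deviation payoff −€111 → loss €111.
Total loss = €1443 + €677 + €774 + €111 = €3005.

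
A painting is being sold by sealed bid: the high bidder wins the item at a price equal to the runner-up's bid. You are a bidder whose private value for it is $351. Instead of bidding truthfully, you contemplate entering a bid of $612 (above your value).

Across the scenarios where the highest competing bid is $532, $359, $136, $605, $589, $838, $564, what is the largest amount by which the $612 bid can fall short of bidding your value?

$254

$532: truthful gives $0, deviation gives −$181 → loss $181.
$359: truthful gives $0, deviation gives −$8 → loss $8.
$136: same outcome either way → loss $0.
$605: truthful gives $0, deviation gives −$254 → loss $254.
$589: truthful gives $0, deviation gives −$238 → loss $238.
$838: same outcome either way → loss $0.
$564: truthful gives $0, deviation gives −$213 → loss $213.
Maximum loss: $254.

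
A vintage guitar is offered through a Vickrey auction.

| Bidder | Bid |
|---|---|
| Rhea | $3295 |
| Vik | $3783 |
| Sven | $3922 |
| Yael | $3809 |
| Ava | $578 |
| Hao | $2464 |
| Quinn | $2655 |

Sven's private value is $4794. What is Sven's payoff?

Highest bid: Sven at $3922, so Sven wins.
Second-highest bid: Yael at $3809 — that is the price the winner pays.
Sven's payoff = value − price = $4794 − $3809 = $985.

$985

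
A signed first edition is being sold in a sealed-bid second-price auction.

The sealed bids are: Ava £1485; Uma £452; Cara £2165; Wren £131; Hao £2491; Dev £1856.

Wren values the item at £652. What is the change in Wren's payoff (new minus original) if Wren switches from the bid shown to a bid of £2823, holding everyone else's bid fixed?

−£1839

The highest bid among the other bidders is £2491; Wren's bid doesn't change that.
Original bid £131: Wren is not highest (top rival bid is £2491); payoff £0.
Alternative bid £2823: Wren is highest, pays the top rival bid £2491; payoff £652 − £2491 = −£1839.
Change in payoff = −£1839 − (£0) = −£1839.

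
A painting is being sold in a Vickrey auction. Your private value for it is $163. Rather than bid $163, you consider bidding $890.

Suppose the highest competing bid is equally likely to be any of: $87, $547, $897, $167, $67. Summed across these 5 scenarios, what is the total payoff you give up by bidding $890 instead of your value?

$388

The deviation costs you only when the competing bid falls strictly between $163 and $890; elsewhere both bids give the same outcome.
$87: outcomes coincide → loss $0.
$547: truthful payoff $0, deviation payoff −$384 → loss $384.
$897: outcomes coincide → loss $0.
$167: truthful payoff $0, deviation payoff −$4 → loss $4.
$67: outcomes coincide → loss $0.
Total loss = $384 + $4 = $388.
Truthful bidding weakly dominates here: raising your bid can only win items priced above your value, and lowering it can only forfeit items priced below.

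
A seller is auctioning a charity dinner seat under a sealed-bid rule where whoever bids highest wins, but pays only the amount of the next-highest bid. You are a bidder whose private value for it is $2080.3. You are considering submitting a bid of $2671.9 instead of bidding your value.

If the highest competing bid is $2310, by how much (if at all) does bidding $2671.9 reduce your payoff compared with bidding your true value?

$229.7

Bidding your value $2080.3: you lose (since $2080.3 < $2310). Payoff $0.
Bidding $2671.9: you win and pay $2310. Payoff $2080.3 − $2310 = −$229.7.
The competing bid $2310 lies between your value and your inflated bid, so overbidding wins an item priced above your value.
Loss from deviating = $0 − (−$229.7) = $229.7.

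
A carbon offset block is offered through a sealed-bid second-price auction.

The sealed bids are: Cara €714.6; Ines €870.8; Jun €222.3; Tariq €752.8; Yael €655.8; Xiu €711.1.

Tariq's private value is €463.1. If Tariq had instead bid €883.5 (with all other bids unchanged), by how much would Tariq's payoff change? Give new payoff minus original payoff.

The highest bid among the other bidders is €870.8; Tariq's bid doesn't change that.
Original bid €752.8: Tariq is not highest (top rival bid is €870.8); payoff €0.
Alternative bid €883.5: Tariq is highest, pays the top rival bid €870.8; payoff €463.1 − €870.8 = −€407.7.
Change in payoff = −€407.7 − (€0) = −€407.7.

−€407.7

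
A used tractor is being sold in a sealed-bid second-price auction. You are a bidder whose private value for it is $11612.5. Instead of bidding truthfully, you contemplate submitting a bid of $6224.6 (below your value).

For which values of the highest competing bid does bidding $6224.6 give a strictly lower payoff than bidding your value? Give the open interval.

($6224.6, $11612.5)

If the competing bid is below $6224.6, both bids win at the same price — no difference.
If it is above $11612.5, both bids lose — no difference.
If it lies strictly between $6224.6 and $11612.5, bidding your value wins at a price below your value (positive payoff) while bidding $6224.6 loses (payoff 0).
So the deviation strictly hurts on the open interval ($6224.6, $11612.5).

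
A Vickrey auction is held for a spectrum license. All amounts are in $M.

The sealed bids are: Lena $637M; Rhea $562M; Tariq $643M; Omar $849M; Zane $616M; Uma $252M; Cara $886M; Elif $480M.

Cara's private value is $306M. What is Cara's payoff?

−$543M

Highest bid: Cara at $886M, so Cara wins.
Second-highest bid: Omar at $849M — that is the price the winner pays.
Cara's payoff = value − price = $306M − $849M = −$543M.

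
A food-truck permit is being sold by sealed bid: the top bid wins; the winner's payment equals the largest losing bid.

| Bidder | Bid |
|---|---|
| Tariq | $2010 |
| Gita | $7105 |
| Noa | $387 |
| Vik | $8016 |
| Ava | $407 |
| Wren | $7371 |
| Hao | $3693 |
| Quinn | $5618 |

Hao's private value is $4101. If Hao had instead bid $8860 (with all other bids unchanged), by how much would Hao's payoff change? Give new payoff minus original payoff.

The highest bid among the other bidders is $8016; Hao's bid doesn't change that.
Original bid $3693: Hao is not highest (top rival bid is $8016); payoff $0.
Alternative bid $8860: Hao is highest, pays the top rival bid $8016; payoff $4101 − $8016 = −$3915.
Change in payoff = −$3915 − ($0) = −$3915.

−$3915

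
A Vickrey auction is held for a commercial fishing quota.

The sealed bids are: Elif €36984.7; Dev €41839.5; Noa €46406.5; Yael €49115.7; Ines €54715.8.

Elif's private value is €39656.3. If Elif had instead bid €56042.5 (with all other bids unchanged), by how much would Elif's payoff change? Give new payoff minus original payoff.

The highest bid among the other bidders is €54715.8; Elif's bid doesn't change that.
Original bid €36984.7: Elif is not highest (top rival bid is €54715.8); payoff €0.
Alternative bid €56042.5: Elif is highest, pays the top rival bid €54715.8; payoff €39656.3 − €54715.8 = −€15059.5.
Change in payoff = −€15059.5 − (€0) = −€15059.5.

−€15059.5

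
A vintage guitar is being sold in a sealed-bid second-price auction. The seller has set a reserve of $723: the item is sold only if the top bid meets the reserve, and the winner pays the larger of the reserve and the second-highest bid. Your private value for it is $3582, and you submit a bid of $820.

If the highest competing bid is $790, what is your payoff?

Your bid $820 is the highest and exceeds the reserve.
Price = max(second-highest bid, reserve) = max($790, $723) = $790.
Payoff = $3582 − $790 = $2792.

$2792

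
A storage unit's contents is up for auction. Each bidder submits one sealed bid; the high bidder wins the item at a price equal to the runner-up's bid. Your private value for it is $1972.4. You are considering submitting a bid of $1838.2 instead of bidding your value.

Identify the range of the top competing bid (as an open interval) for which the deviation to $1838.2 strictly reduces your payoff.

If the competing bid is below $1838.2, both bids win at the same price — no difference.
If it is above $1972.4, both bids lose — no difference.
If it lies strictly between $1838.2 and $1972.4, bidding your value wins at a price below your value (positive payoff) while bidding $1838.2 loses (payoff 0).
So the deviation strictly hurts on the open interval ($1838.2, $1972.4).

($1838.2, $1972.4)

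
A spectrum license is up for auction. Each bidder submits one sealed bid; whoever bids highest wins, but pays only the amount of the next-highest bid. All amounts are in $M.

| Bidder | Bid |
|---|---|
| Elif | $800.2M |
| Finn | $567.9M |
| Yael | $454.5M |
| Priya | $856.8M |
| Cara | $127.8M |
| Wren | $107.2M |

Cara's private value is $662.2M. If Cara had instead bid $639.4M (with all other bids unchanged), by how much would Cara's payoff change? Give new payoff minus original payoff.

The highest bid among the other bidders is $856.8M; Cara's bid doesn't change that.
Original bid $127.8M: Cara is not highest (top rival bid is $856.8M); payoff $0M.
Alternative bid $639.4M: Cara is not highest (top rival bid is $856.8M); payoff $0M.
Change in payoff = $0M − ($0M) = $0M.

$0M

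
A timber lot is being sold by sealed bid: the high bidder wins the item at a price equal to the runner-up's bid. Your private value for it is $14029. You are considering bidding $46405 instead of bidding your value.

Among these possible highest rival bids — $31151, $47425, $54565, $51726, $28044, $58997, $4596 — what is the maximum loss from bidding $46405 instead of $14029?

$31151: truthful gives $0, deviation gives −$17122 → loss $17122.
$47425: same outcome either way → loss $0.
$54565: same outcome either way → loss $0.
$51726: same outcome either way → loss $0.
$28044: truthful gives $0, deviation gives −$14015 → loss $14015.
$58997: same outcome either way → loss $0.
$4596: same outcome either way → loss $0.
Maximum loss: $17122.

$17122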